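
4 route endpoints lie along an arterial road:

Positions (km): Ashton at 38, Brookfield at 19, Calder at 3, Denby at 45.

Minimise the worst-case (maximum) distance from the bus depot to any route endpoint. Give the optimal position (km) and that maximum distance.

location 24, max distance 21

The 1-center on a line is the midpoint of the two extreme points: leftmost at 3, rightmost at 45.
Optimal location = (3 + 45)/2 = 24; maximum distance = (45 − 3)/2 = 21.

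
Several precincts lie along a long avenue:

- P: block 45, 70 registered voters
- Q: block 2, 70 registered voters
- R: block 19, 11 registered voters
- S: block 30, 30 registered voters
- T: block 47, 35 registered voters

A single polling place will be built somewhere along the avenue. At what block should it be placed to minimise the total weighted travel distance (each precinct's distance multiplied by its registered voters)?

x = 30

For a sum of weighted absolute distances on a line, the optimum is the weighted median (not the mean). Total weight W = 216; half-weight = 108.
Sort by position and accumulate weight:
  block 2 (Q, w=70) → cum 70
  block 19 (R, w=11) → cum 81
  block 30 (S, w=30) → cum 111  ≥ 108 → median here
  block 45 (P, w=70) → cum 181
  block 47 (T, w=35) → cum 216
Optimal location: block 30.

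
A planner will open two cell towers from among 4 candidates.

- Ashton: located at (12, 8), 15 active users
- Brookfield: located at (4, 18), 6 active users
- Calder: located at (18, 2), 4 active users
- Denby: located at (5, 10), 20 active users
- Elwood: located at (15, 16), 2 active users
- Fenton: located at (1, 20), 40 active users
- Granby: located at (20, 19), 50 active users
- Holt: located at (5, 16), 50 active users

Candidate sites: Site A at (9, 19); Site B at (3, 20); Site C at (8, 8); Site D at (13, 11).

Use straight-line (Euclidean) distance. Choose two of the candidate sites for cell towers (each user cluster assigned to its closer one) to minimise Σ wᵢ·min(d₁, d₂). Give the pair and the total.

Evaluate every pair (each demand assigned to the nearer of the two):
  {Site B, Site D}: total = 1109.2
  {Site A, Site B}: total = 1325.4
  {Site B, Site C}: total = 1331.0
  {Site A, Site C}: total = 1345.3
  {Site A, Site D}: total = 1395.2
  {Site C, Site D}: total = 1750.5
Best pair: {Site B, Site D} with total 1109.2.

{Site B, Site D}, total 1109.2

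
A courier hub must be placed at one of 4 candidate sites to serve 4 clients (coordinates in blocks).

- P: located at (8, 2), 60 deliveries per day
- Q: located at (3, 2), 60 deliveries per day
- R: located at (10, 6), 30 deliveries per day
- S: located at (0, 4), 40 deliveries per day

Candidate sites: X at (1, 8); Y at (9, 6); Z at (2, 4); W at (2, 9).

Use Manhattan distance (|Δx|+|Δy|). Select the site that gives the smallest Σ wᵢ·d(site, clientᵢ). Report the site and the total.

Total weighted distance at each candidate:
  X (1, 8): total = 1790
  Y (9, 6): total = 1370
  Z (2, 4): total = 1040
  W (2, 9): total = 1870
Minimum is at Z with total 1040 blocks.

Z, total 1040 blocks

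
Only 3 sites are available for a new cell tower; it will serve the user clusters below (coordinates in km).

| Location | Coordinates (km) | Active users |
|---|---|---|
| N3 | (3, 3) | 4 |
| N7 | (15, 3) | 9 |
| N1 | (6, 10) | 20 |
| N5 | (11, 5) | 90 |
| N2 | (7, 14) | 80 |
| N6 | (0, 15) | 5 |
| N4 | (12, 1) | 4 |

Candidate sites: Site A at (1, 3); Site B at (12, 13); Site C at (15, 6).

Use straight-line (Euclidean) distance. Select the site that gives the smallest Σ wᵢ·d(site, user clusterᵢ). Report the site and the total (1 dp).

Site B, total 1524.3 km

Total weighted distance at each candidate:
  Site A (1, 3): total = 2331.2
  Site B (12, 13): total = 1524.3
  Site C (15, 6): total = 1660.4
Minimum is at Site B with total 1524.3 km.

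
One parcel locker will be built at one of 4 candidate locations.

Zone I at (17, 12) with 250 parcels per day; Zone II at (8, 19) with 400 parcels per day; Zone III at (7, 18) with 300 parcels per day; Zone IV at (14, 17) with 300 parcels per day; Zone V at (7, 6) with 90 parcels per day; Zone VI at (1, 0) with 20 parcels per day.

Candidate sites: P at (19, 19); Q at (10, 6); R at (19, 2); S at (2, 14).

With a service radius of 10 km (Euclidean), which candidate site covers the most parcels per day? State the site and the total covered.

Coverage radius r = 10 km; a point is covered iff (Δx)²+(Δy)² ≤ 10² = 100.
  P (19, 19): covers {Zone I, Zone IV} → 550
  Q (10, 6): covers {Zone I, Zone V} → 340
  R (19, 2): covers {none} → 0
  S (2, 14): covers {Zone II, Zone III, Zone V} → 790
Maximum coverage at S: 790 parcels per day.

S, covering 790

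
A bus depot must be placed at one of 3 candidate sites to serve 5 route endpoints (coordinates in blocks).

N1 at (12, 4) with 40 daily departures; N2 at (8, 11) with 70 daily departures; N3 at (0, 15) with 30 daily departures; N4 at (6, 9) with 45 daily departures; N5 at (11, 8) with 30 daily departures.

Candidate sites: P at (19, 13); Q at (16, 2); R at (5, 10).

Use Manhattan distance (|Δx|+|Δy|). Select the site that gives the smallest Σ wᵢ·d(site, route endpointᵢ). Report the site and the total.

R, total 1430 blocks

Total weighted distance at each candidate:
  P (19, 13): total = 3335
  Q (16, 2): total = 3395
  R (5, 10): total = 1430
Minimum is at R with total 1430 blocks.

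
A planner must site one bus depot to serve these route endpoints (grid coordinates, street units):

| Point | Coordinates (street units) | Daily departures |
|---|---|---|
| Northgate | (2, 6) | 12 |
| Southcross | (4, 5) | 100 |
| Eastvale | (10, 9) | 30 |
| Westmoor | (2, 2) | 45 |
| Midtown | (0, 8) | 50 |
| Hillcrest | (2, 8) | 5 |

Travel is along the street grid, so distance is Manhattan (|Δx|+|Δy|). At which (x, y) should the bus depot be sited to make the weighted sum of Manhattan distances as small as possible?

Manhattan distance separates: Σwᵢ(|x−xᵢ|+|y−yᵢ|) = Σwᵢ|x−xᵢ| + Σwᵢ|y−yᵢ|, so x and y are optimised independently as 1-D weighted medians.
Total weight W = 242; half = 121.
x-coordinate, sorted with cumulative weight:
  x=0 (Midtown, w=50) cum 50
  x=2 (Northgate, w=12) cum 62
  x=2 (Westmoor, w=45) cum 107
  x=2 (Hillcrest, w=5) cum 112
  x=4 (Southcross, w=100) cum 212  ← median
  x=10 (Eastvale, w=30) cum 242
⇒ x* = 4
y-coordinate, sorted with cumulative weight:
  y=2 (Westmoor, w=45) cum 45
  y=5 (Southcross, w=100) cum 145  ← median
  y=6 (Northgate, w=12) cum 157
  y=8 (Midtown, w=50) cum 207
  y=8 (Hillcrest, w=5) cum 212
  y=9 (Eastvale, w=30) cum 242
⇒ y* = 5

(4, 5)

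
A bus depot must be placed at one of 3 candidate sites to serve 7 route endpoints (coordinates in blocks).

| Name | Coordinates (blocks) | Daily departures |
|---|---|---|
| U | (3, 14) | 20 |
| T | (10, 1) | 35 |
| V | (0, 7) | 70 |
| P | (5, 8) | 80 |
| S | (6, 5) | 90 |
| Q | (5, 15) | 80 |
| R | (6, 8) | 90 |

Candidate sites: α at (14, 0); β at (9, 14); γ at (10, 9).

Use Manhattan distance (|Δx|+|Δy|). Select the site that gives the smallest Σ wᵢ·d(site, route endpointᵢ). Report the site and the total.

γ, total 3890 blocks

Total weighted distance at each candidate:
  α (14, 0): total = 8035
  β (9, 14): total = 4820
  γ (10, 9): total = 3890
Minimum is at γ with total 3890 blocks.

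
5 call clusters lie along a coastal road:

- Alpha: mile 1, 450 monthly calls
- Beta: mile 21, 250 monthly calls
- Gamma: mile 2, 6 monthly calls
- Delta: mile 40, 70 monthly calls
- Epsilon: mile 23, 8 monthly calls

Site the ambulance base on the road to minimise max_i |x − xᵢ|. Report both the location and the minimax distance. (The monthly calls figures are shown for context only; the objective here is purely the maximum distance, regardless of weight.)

The 1-center on a line is the midpoint of the two extreme points: leftmost at 1, rightmost at 40.
Optimal location = (1 + 40)/2 = 20.5; maximum distance = (40 − 1)/2 = 19.5.

location 20.5, max distance 19.5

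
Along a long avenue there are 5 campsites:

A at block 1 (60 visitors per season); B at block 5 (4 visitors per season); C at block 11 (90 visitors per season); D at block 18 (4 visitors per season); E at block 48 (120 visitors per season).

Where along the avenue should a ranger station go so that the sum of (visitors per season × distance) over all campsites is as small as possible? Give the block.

x = 11

For a sum of weighted absolute distances on a line, the optimum is the weighted median (not the mean). Total weight W = 278; half-weight = 139.
Sort by position and accumulate weight:
  block 1 (A, w=60) → cum 60
  block 5 (B, w=4) → cum 64
  block 11 (C, w=90) → cum 154  ≥ 139 → median here
  block 18 (D, w=4) → cum 158
  block 48 (E, w=120) → cum 278
Optimal location: block 11.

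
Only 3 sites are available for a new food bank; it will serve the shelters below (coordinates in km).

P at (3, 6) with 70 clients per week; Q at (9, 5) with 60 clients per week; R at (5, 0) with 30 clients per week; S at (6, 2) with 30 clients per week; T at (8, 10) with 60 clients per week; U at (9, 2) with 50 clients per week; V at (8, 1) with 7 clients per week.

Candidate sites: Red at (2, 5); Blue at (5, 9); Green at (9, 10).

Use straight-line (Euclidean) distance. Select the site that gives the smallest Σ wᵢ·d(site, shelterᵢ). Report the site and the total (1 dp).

Blue, total 1726.6 km

Total weighted distance at each candidate:
  Red (2, 5): total = 1743.8
  Blue (5, 9): total = 1726.6
  Green (9, 10): total = 1907.6
Minimum is at Blue with total 1726.6 km.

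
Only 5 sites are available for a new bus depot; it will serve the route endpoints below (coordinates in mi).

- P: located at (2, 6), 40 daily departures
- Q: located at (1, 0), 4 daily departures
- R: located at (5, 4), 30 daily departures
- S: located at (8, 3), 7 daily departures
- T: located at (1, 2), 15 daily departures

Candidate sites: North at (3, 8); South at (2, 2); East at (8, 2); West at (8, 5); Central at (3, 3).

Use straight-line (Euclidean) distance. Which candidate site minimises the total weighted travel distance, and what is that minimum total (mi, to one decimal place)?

Central, total 276.5 mi

Total weighted distance at each candidate:
  North (3, 8): total = 401.0
  South (2, 2): total = 334.7
  East (8, 2): total = 537.7
  West (8, 5): total = 500.8
  Central (3, 3): total = 276.5
Minimum is at Central with total 276.5 mi.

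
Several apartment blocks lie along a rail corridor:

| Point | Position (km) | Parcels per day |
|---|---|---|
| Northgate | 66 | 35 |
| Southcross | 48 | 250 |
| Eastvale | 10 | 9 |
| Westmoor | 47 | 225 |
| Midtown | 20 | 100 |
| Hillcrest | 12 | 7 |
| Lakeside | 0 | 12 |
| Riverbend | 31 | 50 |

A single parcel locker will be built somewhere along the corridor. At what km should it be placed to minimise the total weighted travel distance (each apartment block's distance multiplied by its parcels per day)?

x = 47

For a sum of weighted absolute distances on a line, the optimum is the weighted median (not the mean). Total weight W = 688; half-weight = 344.
Sort by position and accumulate weight:
  km 0 (Lakeside, w=12) → cum 12
  km 10 (Eastvale, w=9) → cum 21
  km 12 (Hillcrest, w=7) → cum 28
  km 20 (Midtown, w=100) → cum 128
  km 31 (Riverbend, w=50) → cum 178
  km 47 (Westmoor, w=225) → cum 403  ≥ 344 → median here
  km 48 (Southcross, w=250) → cum 653
  km 66 (Northgate, w=35) → cum 688
Optimal location: km 47.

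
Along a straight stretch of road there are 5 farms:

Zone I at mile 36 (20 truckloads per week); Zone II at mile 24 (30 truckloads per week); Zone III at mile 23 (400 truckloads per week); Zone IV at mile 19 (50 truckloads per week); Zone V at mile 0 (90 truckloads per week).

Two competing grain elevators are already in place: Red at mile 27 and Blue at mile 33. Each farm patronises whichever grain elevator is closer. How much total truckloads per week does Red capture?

The indifferent point is the midpoint (27+33)/2 = 30; farms left of it (closer to Red at 27) go to Red, those right go to Blue.
  Zone V at 0 (w=90) → Red
  Zone IV at 19 (w=50) → Red
  Zone III at 23 (w=400) → Red
  Zone II at 24 (w=30) → Red
  Zone I at 36 (w=20) → Blue
Red captures 570; Blue captures 20.

570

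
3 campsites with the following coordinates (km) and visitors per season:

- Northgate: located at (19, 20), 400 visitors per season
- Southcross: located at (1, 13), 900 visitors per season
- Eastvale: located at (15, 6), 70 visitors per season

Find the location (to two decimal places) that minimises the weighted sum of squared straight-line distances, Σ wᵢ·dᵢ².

The minimiser of Σwᵢ‖p−pᵢ‖² is the weighted centroid p* = (Σwᵢpᵢ)/(Σwᵢ).
Σwᵢ = 1370.
Σwᵢxᵢ = 400·19 + 900·1 + 70·15 = 9550.
Σwᵢyᵢ = 400·20 + 900·13 + 70·6 = 20120.
x* = 9550/1370 = 6.97, y* = 20120/1370 = 14.69.

(6.97, 14.69)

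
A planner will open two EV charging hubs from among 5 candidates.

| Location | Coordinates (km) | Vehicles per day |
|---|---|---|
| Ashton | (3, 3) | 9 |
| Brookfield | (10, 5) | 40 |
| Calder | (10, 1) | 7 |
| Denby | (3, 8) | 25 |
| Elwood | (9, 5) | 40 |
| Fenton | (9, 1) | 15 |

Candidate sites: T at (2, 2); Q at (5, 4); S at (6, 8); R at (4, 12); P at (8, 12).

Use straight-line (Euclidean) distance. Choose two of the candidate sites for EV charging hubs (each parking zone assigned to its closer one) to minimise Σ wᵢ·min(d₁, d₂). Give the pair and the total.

{Q, S}, total 575.9

Evaluate every pair (each demand assigned to the nearer of the two):
  {Q, S}: total = 575.9
  {Q, R}: total = 607.9
  {T, Q}: total = 609.2
  {Q, P}: total = 616.6
  {T, S}: total = 619.9
  {S, R}: total = 667.9
  {S, P}: total = 667.9
  {T, P}: total = 901.3
  {T, R}: total = 924.7
  {R, P}: total = 1002.6
Best pair: {Q, S} with total 575.9.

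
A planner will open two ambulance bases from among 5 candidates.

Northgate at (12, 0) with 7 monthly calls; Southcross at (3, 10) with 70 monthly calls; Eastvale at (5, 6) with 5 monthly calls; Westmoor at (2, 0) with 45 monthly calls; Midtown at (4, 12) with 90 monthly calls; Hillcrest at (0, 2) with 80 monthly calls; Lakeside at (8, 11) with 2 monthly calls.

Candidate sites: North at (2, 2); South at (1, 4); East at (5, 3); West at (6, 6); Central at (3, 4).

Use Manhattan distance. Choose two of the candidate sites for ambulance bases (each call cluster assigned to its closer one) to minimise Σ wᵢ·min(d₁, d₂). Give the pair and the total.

{North, West}, total 1563

Evaluate every pair (each demand assigned to the nearer of the two):
  {North, West}: total = 1563
  {North, Central}: total = 1608
  {South, West}: total = 1778
  {South, Central}: total = 1830
  {West, Central}: total = 1868
  {North, East}: total = 1887
  {North, South}: total = 1942
  {East, Central}: total = 1962
  {South, East}: total = 2032
  {East, West}: total = 2049
Best pair: {North, West} with total 1563.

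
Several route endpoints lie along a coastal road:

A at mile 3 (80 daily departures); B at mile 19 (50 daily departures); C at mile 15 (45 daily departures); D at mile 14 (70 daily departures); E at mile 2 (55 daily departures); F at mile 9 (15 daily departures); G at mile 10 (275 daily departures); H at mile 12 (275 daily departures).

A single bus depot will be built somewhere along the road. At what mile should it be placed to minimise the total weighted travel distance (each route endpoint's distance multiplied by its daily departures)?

For a sum of weighted absolute distances on a line, the optimum is the weighted median (not the mean). Total weight W = 865; half-weight = 432.5.
Sort by position and accumulate weight:
  mile 2 (E, w=55) → cum 55
  mile 3 (A, w=80) → cum 135
  mile 9 (F, w=15) → cum 150
  mile 10 (G, w=275) → cum 425
  mile 12 (H, w=275) → cum 700  ≥ 432.5 → median here
  mile 14 (D, w=70) → cum 770
  mile 15 (C, w=45) → cum 815
  mile 19 (B, w=50) → cum 865
Optimal location: mile 12.

x = 12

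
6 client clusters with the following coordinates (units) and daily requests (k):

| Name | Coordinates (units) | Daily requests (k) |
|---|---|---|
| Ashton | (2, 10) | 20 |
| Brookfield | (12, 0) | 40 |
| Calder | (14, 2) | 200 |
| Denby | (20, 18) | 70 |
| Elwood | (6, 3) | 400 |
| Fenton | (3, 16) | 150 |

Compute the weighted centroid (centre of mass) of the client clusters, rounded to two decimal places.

The minimiser of Σwᵢ‖p−pᵢ‖² is the weighted centroid p* = (Σwᵢpᵢ)/(Σwᵢ).
Σwᵢ = 880.
Σwᵢxᵢ = 20·2 + 40·12 + 200·14 + 70·20 + 400·6 + 150·3 = 7570.
Σwᵢyᵢ = 20·10 + 40·0 + 200·2 + 70·18 + 400·3 + 150·16 = 5460.
x* = 7570/880 = 8.60, y* = 5460/880 = 6.20.

(8.60, 6.20)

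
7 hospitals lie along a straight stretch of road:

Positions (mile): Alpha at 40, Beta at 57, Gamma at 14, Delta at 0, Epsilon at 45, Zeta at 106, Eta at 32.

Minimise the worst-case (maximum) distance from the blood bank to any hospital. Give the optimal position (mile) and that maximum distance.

The 1-center on a line is the midpoint of the two extreme points: leftmost at 0, rightmost at 106.
Optimal location = (0 + 106)/2 = 53; maximum distance = (106 − 0)/2 = 53.

location 53, max distance 53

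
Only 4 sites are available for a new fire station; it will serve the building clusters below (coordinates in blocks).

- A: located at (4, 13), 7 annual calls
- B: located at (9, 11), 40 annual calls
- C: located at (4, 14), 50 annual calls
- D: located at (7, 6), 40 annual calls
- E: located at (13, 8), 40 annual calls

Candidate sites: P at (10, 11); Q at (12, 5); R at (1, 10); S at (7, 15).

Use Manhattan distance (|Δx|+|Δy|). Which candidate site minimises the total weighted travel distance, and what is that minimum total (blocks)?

Total weighted distance at each candidate:
  P (10, 11): total = 1106
  Q (12, 5): total = 1722
  R (1, 10): total = 1712
  S (7, 15): total = 1355
Minimum is at P with total 1106 blocks.

P, total 1106 blocks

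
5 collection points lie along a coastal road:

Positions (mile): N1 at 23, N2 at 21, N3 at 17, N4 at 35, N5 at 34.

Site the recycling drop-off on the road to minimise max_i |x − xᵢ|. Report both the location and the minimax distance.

The 1-center on a line is the midpoint of the two extreme points: leftmost at 17, rightmost at 35.
Optimal location = (17 + 35)/2 = 26; maximum distance = (35 − 17)/2 = 9.

location 26, max distance 9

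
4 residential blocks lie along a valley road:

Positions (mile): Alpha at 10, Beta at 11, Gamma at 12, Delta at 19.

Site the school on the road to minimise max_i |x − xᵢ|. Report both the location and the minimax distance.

location 14.5, max distance 4.5

The 1-center on a line is the midpoint of the two extreme points: leftmost at 10, rightmost at 19.
Optimal location = (10 + 19)/2 = 14.5; maximum distance = (19 − 10)/2 = 4.5.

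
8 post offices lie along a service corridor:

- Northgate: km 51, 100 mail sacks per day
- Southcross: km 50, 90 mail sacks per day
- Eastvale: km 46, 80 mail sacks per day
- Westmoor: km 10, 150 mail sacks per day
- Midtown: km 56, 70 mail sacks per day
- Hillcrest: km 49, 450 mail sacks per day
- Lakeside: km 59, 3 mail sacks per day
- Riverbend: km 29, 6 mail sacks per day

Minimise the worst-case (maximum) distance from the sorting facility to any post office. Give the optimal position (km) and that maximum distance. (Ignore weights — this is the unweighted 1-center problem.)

location 34.5, max distance 24.5

The 1-center on a line is the midpoint of the two extreme points: leftmost at 10, rightmost at 59.
Optimal location = (10 + 59)/2 = 34.5; maximum distance = (59 − 10)/2 = 24.5.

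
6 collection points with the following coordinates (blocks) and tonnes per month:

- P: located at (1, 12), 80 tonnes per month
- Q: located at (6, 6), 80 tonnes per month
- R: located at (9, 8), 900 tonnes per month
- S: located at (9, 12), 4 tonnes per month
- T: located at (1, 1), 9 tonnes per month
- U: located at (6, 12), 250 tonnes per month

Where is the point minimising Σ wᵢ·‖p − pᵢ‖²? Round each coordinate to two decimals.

The minimiser of Σwᵢ‖p−pᵢ‖² is the weighted centroid p* = (Σwᵢpᵢ)/(Σwᵢ).
Σwᵢ = 1323.
Σwᵢxᵢ = 80·1 + 80·6 + 900·9 + 4·9 + 9·1 + 250·6 = 10205.
Σwᵢyᵢ = 80·12 + 80·6 + 900·8 + 4·12 + 9·1 + 250·12 = 11697.
x* = 10205/1323 = 7.71, y* = 11697/1323 = 8.84.

(7.71, 8.84)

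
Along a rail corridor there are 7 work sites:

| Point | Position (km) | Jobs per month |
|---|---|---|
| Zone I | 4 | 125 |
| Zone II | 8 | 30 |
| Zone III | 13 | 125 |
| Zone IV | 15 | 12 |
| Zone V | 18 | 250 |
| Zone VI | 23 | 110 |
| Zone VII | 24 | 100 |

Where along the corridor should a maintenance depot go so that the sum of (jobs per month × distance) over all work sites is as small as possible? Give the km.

x = 18

For a sum of weighted absolute distances on a line, the optimum is the weighted median (not the mean). Total weight W = 752; half-weight = 376.
Sort by position and accumulate weight:
  km 4 (Zone I, w=125) → cum 125
  km 8 (Zone II, w=30) → cum 155
  km 13 (Zone III, w=125) → cum 280
  km 15 (Zone IV, w=12) → cum 292
  km 18 (Zone V, w=250) → cum 542  ≥ 376 → median here
  km 23 (Zone VI, w=110) → cum 652
  km 24 (Zone VII, w=100) → cum 752
Optimal location: km 18.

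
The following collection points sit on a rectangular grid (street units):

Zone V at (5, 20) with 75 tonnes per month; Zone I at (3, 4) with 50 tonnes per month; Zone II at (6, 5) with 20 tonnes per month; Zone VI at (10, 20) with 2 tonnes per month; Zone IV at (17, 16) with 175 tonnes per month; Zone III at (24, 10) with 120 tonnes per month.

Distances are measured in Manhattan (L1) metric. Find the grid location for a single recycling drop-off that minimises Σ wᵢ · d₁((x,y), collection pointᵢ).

Manhattan distance separates: Σwᵢ(|x−xᵢ|+|y−yᵢ|) = Σwᵢ|x−xᵢ| + Σwᵢ|y−yᵢ|, so x and y are optimised independently as 1-D weighted medians.
Total weight W = 442; half = 221.
x-coordinate, sorted with cumulative weight:
  x=3 (Zone I, w=50) cum 50
  x=5 (Zone V, w=75) cum 125
  x=6 (Zone II, w=20) cum 145
  x=10 (Zone VI, w=2) cum 147
  x=17 (Zone IV, w=175) cum 322  ← median
  x=24 (Zone III, w=120) cum 442
⇒ x* = 17
y-coordinate, sorted with cumulative weight:
  y=4 (Zone I, w=50) cum 50
  y=5 (Zone II, w=20) cum 70
  y=10 (Zone III, w=120) cum 190
  y=16 (Zone IV, w=175) cum 365  ← median
  y=20 (Zone V, w=75) cum 440
  y=20 (Zone VI, w=2) cum 442
⇒ y* = 16

(17, 16)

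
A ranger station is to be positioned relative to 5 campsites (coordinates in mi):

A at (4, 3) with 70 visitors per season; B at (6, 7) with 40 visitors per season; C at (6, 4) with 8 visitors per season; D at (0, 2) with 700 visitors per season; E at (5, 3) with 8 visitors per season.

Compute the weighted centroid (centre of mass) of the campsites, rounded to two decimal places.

The minimiser of Σwᵢ‖p−pᵢ‖² is the weighted centroid p* = (Σwᵢpᵢ)/(Σwᵢ).
Σwᵢ = 826.
Σwᵢxᵢ = 70·4 + 40·6 + 8·6 + 700·0 + 8·5 = 608.
Σwᵢyᵢ = 70·3 + 40·7 + 8·4 + 700·2 + 8·3 = 1946.
x* = 608/826 = 0.74, y* = 1946/826 = 2.36.

(0.74, 2.36)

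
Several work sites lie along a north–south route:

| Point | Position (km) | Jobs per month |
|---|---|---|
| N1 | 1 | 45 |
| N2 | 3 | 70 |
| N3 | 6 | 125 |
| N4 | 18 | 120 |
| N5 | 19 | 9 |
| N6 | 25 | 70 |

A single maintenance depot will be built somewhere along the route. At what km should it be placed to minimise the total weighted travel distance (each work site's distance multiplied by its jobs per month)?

x = 6

For a sum of weighted absolute distances on a line, the optimum is the weighted median (not the mean). Total weight W = 439; half-weight = 219.5.
Sort by position and accumulate weight:
  km 1 (N1, w=45) → cum 45
  km 3 (N2, w=70) → cum 115
  km 6 (N3, w=125) → cum 240  ≥ 219.5 → median here
  km 18 (N4, w=120) → cum 360
  km 19 (N5, w=9) → cum 369
  km 25 (N6, w=70) → cum 439
Optimal location: km 6.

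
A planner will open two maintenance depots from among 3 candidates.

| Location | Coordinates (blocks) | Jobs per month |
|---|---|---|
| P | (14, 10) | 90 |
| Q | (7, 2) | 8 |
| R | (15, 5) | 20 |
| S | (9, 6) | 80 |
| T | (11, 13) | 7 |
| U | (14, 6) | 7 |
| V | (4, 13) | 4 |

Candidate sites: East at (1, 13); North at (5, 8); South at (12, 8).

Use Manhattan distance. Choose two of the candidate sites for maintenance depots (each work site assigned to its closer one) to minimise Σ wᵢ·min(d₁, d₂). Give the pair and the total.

{North, South}, total 1038

Evaluate every pair (each demand assigned to the nearer of the two):
  {North, South}: total = 1038
  {East, South}: total = 1050
  {East, North}: total = 1953
Best pair: {North, South} with total 1038.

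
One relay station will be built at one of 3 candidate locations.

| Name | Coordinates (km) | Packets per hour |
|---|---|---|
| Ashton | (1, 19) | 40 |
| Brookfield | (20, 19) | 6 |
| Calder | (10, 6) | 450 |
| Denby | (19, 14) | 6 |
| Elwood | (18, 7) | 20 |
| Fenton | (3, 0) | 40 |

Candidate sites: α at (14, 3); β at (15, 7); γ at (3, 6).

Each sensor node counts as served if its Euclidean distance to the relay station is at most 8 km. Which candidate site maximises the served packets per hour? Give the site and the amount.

γ, covering 490

Coverage radius r = 8 km; a point is covered iff (Δx)²+(Δy)² ≤ 8² = 64.
  α (14, 3): covers {Calder, Elwood} → 470
  β (15, 7): covers {Calder, Elwood} → 470
  γ (3, 6): covers {Calder, Fenton} → 490
Maximum coverage at γ: 490 packets per hour.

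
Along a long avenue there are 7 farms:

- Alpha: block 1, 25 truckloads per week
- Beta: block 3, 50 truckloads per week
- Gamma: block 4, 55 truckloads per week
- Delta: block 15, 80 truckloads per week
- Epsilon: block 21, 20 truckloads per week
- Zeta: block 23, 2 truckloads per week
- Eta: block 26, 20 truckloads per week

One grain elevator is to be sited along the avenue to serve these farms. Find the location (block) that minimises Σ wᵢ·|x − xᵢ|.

For a sum of weighted absolute distances on a line, the optimum is the weighted median (not the mean). Total weight W = 252; half-weight = 126.
Sort by position and accumulate weight:
  block 1 (Alpha, w=25) → cum 25
  block 3 (Beta, w=50) → cum 75
  block 4 (Gamma, w=55) → cum 130  ≥ 126 → median here
  block 15 (Delta, w=80) → cum 210
  block 21 (Epsilon, w=20) → cum 230
  block 23 (Zeta, w=2) → cum 232
  block 26 (Eta, w=20) → cum 252
Optimal location: block 4.

x = 4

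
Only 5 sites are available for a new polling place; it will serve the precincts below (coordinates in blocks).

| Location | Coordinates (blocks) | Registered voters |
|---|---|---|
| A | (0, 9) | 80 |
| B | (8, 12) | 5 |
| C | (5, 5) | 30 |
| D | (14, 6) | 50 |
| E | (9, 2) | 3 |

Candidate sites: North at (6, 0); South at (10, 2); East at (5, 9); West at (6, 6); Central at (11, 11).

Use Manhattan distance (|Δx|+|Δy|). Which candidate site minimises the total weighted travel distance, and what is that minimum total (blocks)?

East, total 1183 blocks

Total weighted distance at each candidate:
  North (6, 0): total = 2165
  South (10, 2): total = 2063
  East (5, 9): total = 1183
  West (6, 6): total = 1241
  Central (11, 11): total = 1853
Minimum is at East with total 1183 blocks.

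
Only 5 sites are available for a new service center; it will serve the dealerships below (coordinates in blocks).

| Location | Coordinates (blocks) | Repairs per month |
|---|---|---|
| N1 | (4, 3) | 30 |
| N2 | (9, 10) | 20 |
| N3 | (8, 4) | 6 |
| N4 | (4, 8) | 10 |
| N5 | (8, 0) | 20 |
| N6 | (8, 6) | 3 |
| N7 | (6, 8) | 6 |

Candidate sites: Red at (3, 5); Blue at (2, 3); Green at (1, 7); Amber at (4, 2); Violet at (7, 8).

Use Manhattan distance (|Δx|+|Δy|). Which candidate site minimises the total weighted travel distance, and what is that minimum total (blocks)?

Violet, total 575 blocks

Total weighted distance at each candidate:
  Red (3, 5): total = 640
  Blue (2, 3): total = 713
  Green (1, 7): total = 870
  Amber (4, 2): total = 578
  Violet (7, 8): total = 575
Minimum is at Violet with total 575 blocks.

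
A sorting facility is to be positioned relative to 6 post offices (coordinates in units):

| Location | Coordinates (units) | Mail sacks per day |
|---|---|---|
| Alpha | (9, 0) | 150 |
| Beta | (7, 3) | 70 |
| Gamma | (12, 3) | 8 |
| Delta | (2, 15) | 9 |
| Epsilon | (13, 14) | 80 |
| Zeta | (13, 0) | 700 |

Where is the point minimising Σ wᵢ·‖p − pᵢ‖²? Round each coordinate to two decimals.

The minimiser of Σwᵢ‖p−pᵢ‖² is the weighted centroid p* = (Σwᵢpᵢ)/(Σwᵢ).
Σwᵢ = 1017.
Σwᵢxᵢ = 150·9 + 70·7 + 8·12 + 9·2 + 80·13 + 700·13 = 12094.
Σwᵢyᵢ = 150·0 + 70·3 + 8·3 + 9·15 + 80·14 + 700·0 = 1489.
x* = 12094/1017 = 11.89, y* = 1489/1017 = 1.46.

(11.89, 1.46)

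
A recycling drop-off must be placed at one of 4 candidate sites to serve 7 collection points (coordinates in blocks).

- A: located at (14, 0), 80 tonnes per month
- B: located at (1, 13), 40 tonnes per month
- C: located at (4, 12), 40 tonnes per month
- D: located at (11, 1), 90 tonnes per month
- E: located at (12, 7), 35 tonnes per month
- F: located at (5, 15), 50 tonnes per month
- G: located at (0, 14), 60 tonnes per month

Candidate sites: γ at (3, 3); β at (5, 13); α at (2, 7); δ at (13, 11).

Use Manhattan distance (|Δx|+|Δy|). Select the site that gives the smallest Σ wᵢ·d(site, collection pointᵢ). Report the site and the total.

β, total 4535 blocks

Total weighted distance at each candidate:
  γ (3, 3): total = 4895
  β (5, 13): total = 4535
  α (2, 7): total = 4870
  δ (13, 11): total = 4735
Minimum is at β with total 4535 blocks.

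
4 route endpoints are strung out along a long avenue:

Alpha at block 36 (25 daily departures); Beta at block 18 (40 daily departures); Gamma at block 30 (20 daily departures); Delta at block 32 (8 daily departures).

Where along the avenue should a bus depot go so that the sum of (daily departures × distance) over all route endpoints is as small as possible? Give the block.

x = 30

For a sum of weighted absolute distances on a line, the optimum is the weighted median (not the mean). Total weight W = 93; half-weight = 46.5.
Sort by position and accumulate weight:
  block 18 (Beta, w=40) → cum 40
  block 30 (Gamma, w=20) → cum 60  ≥ 46.5 → median here
  block 32 (Delta, w=8) → cum 68
  block 36 (Alpha, w=25) → cum 93
Optimal location: block 30.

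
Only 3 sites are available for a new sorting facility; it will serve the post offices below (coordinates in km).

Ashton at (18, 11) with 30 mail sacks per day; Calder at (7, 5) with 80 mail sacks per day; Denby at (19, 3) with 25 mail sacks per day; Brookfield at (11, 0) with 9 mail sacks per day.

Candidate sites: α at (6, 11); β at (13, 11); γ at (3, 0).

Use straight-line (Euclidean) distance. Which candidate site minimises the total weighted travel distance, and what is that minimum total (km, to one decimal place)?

Total weighted distance at each candidate:
  α (6, 11): total = 1337.0
  β (13, 11): total = 1179.4
  γ (3, 0): total = 1549.3
Minimum is at β with total 1179.4 km.

β, total 1179.4 km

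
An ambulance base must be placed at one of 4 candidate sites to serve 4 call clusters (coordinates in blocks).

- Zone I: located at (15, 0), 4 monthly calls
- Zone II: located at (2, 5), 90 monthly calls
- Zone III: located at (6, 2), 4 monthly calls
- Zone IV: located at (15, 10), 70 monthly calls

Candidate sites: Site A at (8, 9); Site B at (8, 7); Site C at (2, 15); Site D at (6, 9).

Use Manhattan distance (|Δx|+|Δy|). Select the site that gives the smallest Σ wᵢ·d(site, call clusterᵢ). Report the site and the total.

Site B, total 1504 blocks

Total weighted distance at each candidate:
  Site A (8, 9): total = 1560
  Site B (8, 7): total = 1504
  Site C (2, 15): total = 2340
  Site D (6, 9): total = 1520
Minimum is at Site B with total 1504 blocks.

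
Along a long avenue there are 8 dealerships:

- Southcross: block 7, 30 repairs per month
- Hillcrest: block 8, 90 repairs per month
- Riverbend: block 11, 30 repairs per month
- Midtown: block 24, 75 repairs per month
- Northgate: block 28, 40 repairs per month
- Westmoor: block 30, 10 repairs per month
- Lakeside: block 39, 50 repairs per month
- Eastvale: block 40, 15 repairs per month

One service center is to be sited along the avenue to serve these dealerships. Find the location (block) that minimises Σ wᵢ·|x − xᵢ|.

For a sum of weighted absolute distances on a line, the optimum is the weighted median (not the mean). Total weight W = 340; half-weight = 170.
Sort by position and accumulate weight:
  block 7 (Southcross, w=30) → cum 30
  block 8 (Hillcrest, w=90) → cum 120
  block 11 (Riverbend, w=30) → cum 150
  block 24 (Midtown, w=75) → cum 225  ≥ 170 → median here
  block 28 (Northgate, w=40) → cum 265
  block 30 (Westmoor, w=10) → cum 275
  block 39 (Lakeside, w=50) → cum 325
  block 40 (Eastvale, w=15) → cum 340
Optimal location: block 24.

x = 24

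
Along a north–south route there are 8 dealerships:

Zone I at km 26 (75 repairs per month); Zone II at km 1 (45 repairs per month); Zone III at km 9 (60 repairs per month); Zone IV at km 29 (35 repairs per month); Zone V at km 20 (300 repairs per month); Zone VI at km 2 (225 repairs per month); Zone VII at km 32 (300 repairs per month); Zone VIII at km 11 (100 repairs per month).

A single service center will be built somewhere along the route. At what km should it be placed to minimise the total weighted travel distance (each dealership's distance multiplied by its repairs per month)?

For a sum of weighted absolute distances on a line, the optimum is the weighted median (not the mean). Total weight W = 1140; half-weight = 570.
Sort by position and accumulate weight:
  km 1 (Zone II, w=45) → cum 45
  km 2 (Zone VI, w=225) → cum 270
  km 9 (Zone III, w=60) → cum 330
  km 11 (Zone VIII, w=100) → cum 430
  km 20 (Zone V, w=300) → cum 730  ≥ 570 → median here
  km 26 (Zone I, w=75) → cum 805
  km 29 (Zone IV, w=35) → cum 840
  km 32 (Zone VII, w=300) → cum 1140
Optimal location: km 20.

x = 20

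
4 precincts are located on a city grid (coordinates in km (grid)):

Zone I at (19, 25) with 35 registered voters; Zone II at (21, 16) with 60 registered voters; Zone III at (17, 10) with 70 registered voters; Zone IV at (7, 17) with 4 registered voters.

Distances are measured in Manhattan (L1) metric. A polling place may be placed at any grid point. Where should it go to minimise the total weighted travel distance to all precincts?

Manhattan distance separates: Σwᵢ(|x−xᵢ|+|y−yᵢ|) = Σwᵢ|x−xᵢ| + Σwᵢ|y−yᵢ|, so x and y are optimised independently as 1-D weighted medians.
Total weight W = 169; half = 84.5.
x-coordinate, sorted with cumulative weight:
  x=7 (Zone IV, w=4) cum 4
  x=17 (Zone III, w=70) cum 74
  x=19 (Zone I, w=35) cum 109  ← median
  x=21 (Zone II, w=60) cum 169
⇒ x* = 19
y-coordinate, sorted with cumulative weight:
  y=10 (Zone III, w=70) cum 70
  y=16 (Zone II, w=60) cum 130  ← median
  y=17 (Zone IV, w=4) cum 134
  y=25 (Zone I, w=35) cum 169
⇒ y* = 16

(19, 16)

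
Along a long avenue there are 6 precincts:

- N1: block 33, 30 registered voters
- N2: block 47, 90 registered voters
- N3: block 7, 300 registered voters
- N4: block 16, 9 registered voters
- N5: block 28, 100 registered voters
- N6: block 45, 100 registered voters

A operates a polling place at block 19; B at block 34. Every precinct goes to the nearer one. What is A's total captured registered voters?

The indifferent point is the midpoint (19+34)/2 = 26.5; precincts left of it (closer to A at 19) go to A, those right go to B.
  N3 at 7 (w=300) → A
  N4 at 16 (w=9) → A
  N5 at 28 (w=100) → B
  N1 at 33 (w=30) → B
  N6 at 45 (w=100) → B
  N2 at 47 (w=90) → B
A captures 309; B captures 320.

309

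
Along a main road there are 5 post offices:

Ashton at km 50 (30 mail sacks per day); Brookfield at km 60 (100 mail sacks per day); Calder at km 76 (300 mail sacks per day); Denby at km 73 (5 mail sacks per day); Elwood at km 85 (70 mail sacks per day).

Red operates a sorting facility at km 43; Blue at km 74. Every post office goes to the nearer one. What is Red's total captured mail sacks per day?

The indifferent point is the midpoint (43+74)/2 = 58.5; post offices left of it (closer to Red at 43) go to Red, those right go to Blue.
  Ashton at 50 (w=30) → Red
  Brookfield at 60 (w=100) → Blue
  Denby at 73 (w=5) → Blue
  Calder at 76 (w=300) → Blue
  Elwood at 85 (w=70) → Blue
Red captures 30; Blue captures 475.

30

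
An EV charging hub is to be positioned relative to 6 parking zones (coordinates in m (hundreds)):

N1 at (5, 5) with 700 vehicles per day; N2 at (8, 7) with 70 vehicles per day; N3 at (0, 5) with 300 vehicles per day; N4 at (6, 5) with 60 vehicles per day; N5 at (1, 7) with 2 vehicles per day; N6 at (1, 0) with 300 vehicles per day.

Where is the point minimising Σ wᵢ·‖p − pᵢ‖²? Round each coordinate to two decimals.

(3.30, 4.05)

The minimiser of Σwᵢ‖p−pᵢ‖² is the weighted centroid p* = (Σwᵢpᵢ)/(Σwᵢ).
Σwᵢ = 1432.
Σwᵢxᵢ = 700·5 + 70·8 + 300·0 + 60·6 + 2·1 + 300·1 = 4722.
Σwᵢyᵢ = 700·5 + 70·7 + 300·5 + 60·5 + 2·7 + 300·0 = 5804.
x* = 4722/1432 = 3.30, y* = 5804/1432 = 4.05.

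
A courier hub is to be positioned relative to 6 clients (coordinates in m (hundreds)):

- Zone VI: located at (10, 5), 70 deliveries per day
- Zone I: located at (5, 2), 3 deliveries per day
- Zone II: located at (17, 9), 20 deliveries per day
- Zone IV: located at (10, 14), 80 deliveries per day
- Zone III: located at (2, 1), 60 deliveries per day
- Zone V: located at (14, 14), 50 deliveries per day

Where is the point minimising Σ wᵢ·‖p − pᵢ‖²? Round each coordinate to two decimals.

(9.45, 8.54)

The minimiser of Σwᵢ‖p−pᵢ‖² is the weighted centroid p* = (Σwᵢpᵢ)/(Σwᵢ).
Σwᵢ = 283.
Σwᵢxᵢ = 70·10 + 3·5 + 20·17 + 80·10 + 60·2 + 50·14 = 2675.
Σwᵢyᵢ = 70·5 + 3·2 + 20·9 + 80·14 + 60·1 + 50·14 = 2416.
x* = 2675/283 = 9.45, y* = 2416/283 = 8.54.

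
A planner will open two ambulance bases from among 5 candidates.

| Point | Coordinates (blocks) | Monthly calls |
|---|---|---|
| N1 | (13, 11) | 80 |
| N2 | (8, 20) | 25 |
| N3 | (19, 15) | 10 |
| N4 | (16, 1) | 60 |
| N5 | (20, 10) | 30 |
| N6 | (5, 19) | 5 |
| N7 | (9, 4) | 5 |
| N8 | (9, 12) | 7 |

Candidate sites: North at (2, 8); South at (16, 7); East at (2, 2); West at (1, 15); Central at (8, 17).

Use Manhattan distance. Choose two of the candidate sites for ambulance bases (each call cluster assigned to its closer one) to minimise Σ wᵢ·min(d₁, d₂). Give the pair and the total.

Evaluate every pair (each demand assigned to the nearer of the two):
  {South, Central}: total = 1432
  {South, West}: total = 1707
  {North, South}: total = 1887
  {South, East}: total = 1994
  {East, Central}: total = 2667
  {North, Central}: total = 3037
  {West, Central}: total = 3232
  {North, East}: total = 3502
  {East, West}: total = 3542
  {North, West}: total = 3632
Best pair: {South, Central} with total 1432.

{South, Central}, total 1432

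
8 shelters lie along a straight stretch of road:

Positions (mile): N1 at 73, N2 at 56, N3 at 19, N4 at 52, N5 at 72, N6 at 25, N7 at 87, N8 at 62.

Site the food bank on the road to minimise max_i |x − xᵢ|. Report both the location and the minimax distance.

The 1-center on a line is the midpoint of the two extreme points: leftmost at 19, rightmost at 87.
Optimal location = (19 + 87)/2 = 53; maximum distance = (87 − 19)/2 = 34.

location 53, max distance 34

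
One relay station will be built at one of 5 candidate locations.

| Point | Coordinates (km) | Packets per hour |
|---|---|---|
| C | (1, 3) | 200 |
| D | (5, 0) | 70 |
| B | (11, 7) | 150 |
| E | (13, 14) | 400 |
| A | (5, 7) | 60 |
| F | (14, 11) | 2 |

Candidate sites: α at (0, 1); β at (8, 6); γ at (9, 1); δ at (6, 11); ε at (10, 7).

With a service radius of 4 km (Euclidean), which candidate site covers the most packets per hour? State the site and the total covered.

Coverage radius r = 4 km; a point is covered iff (Δx)²+(Δy)² ≤ 4² = 16.
  α (0, 1): covers {C} → 200
  β (8, 6): covers {B, A} → 210
  γ (9, 1): covers {none} → 0
  δ (6, 11): covers {none} → 0
  ε (10, 7): covers {B} → 150
Maximum coverage at β: 210 packets per hour.

β, covering 210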